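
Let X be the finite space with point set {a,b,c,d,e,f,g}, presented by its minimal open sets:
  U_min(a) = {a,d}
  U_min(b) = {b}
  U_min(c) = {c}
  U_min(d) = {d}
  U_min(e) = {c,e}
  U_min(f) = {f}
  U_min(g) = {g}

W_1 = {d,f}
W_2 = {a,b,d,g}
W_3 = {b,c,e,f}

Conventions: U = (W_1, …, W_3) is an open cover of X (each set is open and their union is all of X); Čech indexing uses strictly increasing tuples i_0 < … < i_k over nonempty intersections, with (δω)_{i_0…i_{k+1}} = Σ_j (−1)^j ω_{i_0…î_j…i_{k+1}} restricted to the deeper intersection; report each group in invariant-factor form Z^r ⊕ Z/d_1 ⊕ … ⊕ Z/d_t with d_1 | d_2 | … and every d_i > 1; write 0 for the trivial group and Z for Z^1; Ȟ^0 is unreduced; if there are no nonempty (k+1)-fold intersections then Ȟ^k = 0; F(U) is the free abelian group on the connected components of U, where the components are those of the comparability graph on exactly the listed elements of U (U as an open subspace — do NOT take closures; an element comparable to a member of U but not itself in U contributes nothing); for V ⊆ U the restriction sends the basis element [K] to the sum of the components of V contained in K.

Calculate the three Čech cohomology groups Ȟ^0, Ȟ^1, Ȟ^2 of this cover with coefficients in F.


Ȟ^0(U;F) ≅ Z^5, Ȟ^1(U;F) ≅ 0 and Ȟ^2(U;F) ≅ 0

nonempty overlaps:
  W12={d} W13={f} W23={b}
components per intersection:
  W1: {d} {f}
  W2: {a,d} {b} {g}
  W3: {b} {c,e} {f}
  W12: {d}
  W13: {f}
  W23: {b}
C dims 8,3; δ0: rk 3, SNF 1^3
degree 0: 8−3−0 = 5 → Ȟ^0 ≅ Z^5
degree 1: 3−0−3 = 0 → Ȟ^1 ≅ 0
degree 2: 0−0−0 = 0 → Ȟ^2 ≅ 0


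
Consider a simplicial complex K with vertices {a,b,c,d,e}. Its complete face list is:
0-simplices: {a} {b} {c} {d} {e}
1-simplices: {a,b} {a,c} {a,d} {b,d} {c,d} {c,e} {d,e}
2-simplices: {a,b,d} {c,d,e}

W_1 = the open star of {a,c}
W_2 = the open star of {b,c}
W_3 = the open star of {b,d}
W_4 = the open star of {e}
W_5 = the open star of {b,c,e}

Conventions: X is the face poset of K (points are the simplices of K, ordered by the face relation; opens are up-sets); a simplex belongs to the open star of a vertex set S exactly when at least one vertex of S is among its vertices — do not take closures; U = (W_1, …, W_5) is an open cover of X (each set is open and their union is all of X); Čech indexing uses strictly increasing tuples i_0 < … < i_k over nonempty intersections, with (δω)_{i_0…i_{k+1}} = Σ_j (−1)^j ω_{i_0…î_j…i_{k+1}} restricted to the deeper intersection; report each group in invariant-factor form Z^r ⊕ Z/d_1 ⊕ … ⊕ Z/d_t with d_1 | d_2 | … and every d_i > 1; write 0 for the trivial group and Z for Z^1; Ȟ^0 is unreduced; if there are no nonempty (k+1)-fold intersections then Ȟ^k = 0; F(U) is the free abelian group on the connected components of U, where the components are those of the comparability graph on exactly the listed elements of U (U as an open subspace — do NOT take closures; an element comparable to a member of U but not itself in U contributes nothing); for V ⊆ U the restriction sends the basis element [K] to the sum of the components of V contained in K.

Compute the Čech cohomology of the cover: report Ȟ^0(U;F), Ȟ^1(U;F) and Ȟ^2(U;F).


Ȟ^0(U;F) ≅ Z; Ȟ^1(U;F) ≅ Z; Ȟ^2(U;F) ≅ 0

nonempty overlaps:
  W1={{a},{c},{a,b},{a,c},{a,d},{c,d},{c,e},{a,b,d},{c,d,e}} W2={{b},{c},{a,b},{a,c},{b,d},{c,d},{c,e},{a,b,d},{c,d,e}} W3={{b},{d},{a,b},{a,d},{b,d},{c,d},{d,e},{a,b,d},{c,d,e}} W4={{e},{c,e},{d,e},{c,d,e}} W5={{b},{c},{e},{a,b},{a,c},{b,d},{c,d},{c,e},{d,e},{a,b,d},{c,d,e}}
  W12={{c},{a,b},{a,c},{c,d},{c,e},{a,b,d},{c,d,e}} W13={{a,b},{a,d},{c,d},{a,b,d},{c,d,e}} W14={{c,e},{c,d,e}} W15={{c},{a,b},{a,c},{c,d},{c,e},{a,b,d},{c,d,e}} W23={{b},{a,b},{b,d},{c,d},{a,b,d},{c,d,e}} W24={{c,e},{c,d,e}} W25={{b},{c},{a,b},{a,c},{b,d},{c,d},{c,e},{a,b,d},{c,d,e}} W34={{d,e},{c,d,e}} W35={{b},{a,b},{b,d},{c,d},{d,e},{a,b,d},{c,d,e}} W45={{e},{c,e},{d,e},{c,d,e}}
  W123={{a,b},{c,d},{a,b,d},{c,d,e}} W124={{c,e},{c,d,e}} W125={{c},{a,b},{a,c},{c,d},{c,e},{a,b,d},{c,d,e}} W134={{c,d,e}} W135={{a,b},{c,d},{a,b,d},{c,d,e}} W145={{c,e},{c,d,e}} W234={{c,d,e}} W235={{b},{a,b},{b,d},{c,d},{a,b,d},{c,d,e}} W245={{c,e},{c,d,e}} W345={{d,e},{c,d,e}}
  W1234={{c,d,e}} W1235={{a,b},{c,d},{a,b,d},{c,d,e}} W1245={{c,e},{c,d,e}} W1345={{c,d,e}} W2345={{c,d,e}}
  W12345={{c,d,e}}
components per intersection:
  W1: {{a},{c},{a,b},{a,c},{a,d},{c,d},{c,e},{a,b,d},{c,d,e}}
  W2: {{b},{a,b},{b,d},{a,b,d}} {{c},{a,c},{c,d},{c,e},{c,d,e}}
  W3: {{b},{d},{a,b},{a,d},{b,d},{c,d},{d,e},{a,b,d},{c,d,e}}
  W4: {{e},{c,e},{d,e},{c,d,e}}
  W5: {{b},{a,b},{b,d},{a,b,d}} {{c},{e},{a,c},{c,d},{c,e},{d,e},{c,d,e}}
  W12: {{c},{a,c},{c,d},{c,e},{c,d,e}} {{a,b},{a,b,d}}
  W13: {{a,b},{a,d},{a,b,d}} {{c,d},{c,d,e}}
  W14: {{c,e},{c,d,e}}
  W15: {{c},{a,c},{c,d},{c,e},{c,d,e}} {{a,b},{a,b,d}}
  W23: {{b},{a,b},{b,d},{a,b,d}} {{c,d},{c,d,e}}
  W24: {{c,e},{c,d,e}}
  W25: {{b},{a,b},{b,d},{a,b,d}} {{c},{a,c},{c,d},{c,e},{c,d,e}}
  W34: {{d,e},{c,d,e}}
  W35: {{b},{a,b},{b,d},{a,b,d}} {{c,d},{d,e},{c,d,e}}
  W45: {{e},{c,e},{d,e},{c,d,e}}
  W123: {{a,b},{a,b,d}} {{c,d},{c,d,e}}
  W124: {{c,e},{c,d,e}}
  W125: {{c},{a,c},{c,d},{c,e},{c,d,e}} {{a,b},{a,b,d}}
  W134: {{c,d,e}}
  W135: {{a,b},{a,b,d}} {{c,d},{c,d,e}}
  W145: {{c,e},{c,d,e}}
  W234: {{c,d,e}}
  W235: {{b},{a,b},{b,d},{a,b,d}} {{c,d},{c,d,e}}
  W245: {{c,e},{c,d,e}}
  W345: {{d,e},{c,d,e}}
  W1234: {{c,d,e}}
  W1235: {{a,b},{a,b,d}} {{c,d},{c,d,e}}
  W1245: {{c,e},{c,d,e}}
  W1345: {{c,d,e}}
  W2345: {{c,d,e}}
  W12345: {{c,d,e}}
C dims 7,16,14,6; δ0: rk 6, SNF 1^6; δ1: rk 9, SNF 1^9; δ2: rk 5, SNF 1^5
degree 0: 7−6−0 = 1 → Ȟ^0 ≅ Z
degree 1: 16−9−6 = 1 → Ȟ^1 ≅ Z
degree 2: 14−5−9 = 0 → Ȟ^2 ≅ 0


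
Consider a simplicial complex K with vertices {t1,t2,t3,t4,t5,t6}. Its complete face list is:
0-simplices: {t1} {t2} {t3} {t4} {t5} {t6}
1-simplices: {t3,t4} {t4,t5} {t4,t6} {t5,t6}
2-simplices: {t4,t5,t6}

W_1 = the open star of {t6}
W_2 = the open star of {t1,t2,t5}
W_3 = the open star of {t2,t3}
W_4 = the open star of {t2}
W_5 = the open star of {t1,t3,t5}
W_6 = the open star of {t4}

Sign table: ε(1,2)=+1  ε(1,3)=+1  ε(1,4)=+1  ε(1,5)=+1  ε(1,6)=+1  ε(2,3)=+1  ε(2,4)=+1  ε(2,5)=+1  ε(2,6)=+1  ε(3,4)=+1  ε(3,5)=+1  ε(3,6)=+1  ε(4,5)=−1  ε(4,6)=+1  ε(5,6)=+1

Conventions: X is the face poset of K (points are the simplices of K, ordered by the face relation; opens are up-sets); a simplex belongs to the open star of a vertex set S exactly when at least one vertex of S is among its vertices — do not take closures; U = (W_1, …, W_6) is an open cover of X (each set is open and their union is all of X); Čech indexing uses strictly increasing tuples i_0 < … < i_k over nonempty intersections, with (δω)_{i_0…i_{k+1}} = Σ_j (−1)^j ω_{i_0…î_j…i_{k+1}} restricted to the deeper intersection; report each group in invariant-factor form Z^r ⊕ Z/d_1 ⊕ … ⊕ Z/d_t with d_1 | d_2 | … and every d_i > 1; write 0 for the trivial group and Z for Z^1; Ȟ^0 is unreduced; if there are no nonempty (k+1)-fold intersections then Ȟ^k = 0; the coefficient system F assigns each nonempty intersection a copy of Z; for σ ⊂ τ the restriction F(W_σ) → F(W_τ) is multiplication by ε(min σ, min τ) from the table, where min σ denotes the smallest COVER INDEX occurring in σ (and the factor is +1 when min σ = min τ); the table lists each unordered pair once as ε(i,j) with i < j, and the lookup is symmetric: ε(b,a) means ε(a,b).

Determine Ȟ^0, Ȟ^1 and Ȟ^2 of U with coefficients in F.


Ȟ^0(U;F) ≅ Z; Ȟ^1(U;F) ≅ Z; Ȟ^2(U;F) ≅ 0

nerve of the cover:
  W1={{t6},{t4,t6},{t5,t6},{t4,t5,t6}} W2={{t1},{t2},{t5},{t4,t5},{t5,t6},{t4,t5,t6}} W3={{t2},{t3},{t3,t4}} W4={{t2}} W5={{t1},{t3},{t5},{t3,t4},{t4,t5},{t5,t6},{t4,t5,t6}} W6={{t4},{t3,t4},{t4,t5},{t4,t6},{t4,t5,t6}}
  W12={{t5,t6},{t4,t5,t6}} W15={{t5,t6},{t4,t5,t6}} W16={{t4,t6},{t4,t5,t6}} W23={{t2}} W24={{t2}} W25={{t1},{t5},{t4,t5},{t5,t6},{t4,t5,t6}} W26={{t4,t5},{t4,t5,t6}} W34={{t2}} W35={{t3},{t3,t4}} W36={{t3,t4}} W56={{t3,t4},{t4,t5},{t4,t5,t6}}
  W125={{t5,t6},{t4,t5,t6}} W126={{t4,t5,t6}} W156={{t4,t5,t6}} W234={{t2}} W256={{t4,t5},{t4,t5,t6}} W356={{t3,t4}}
  W1256={{t4,t5,t6}}
C dims 6,11,6,1; δ0: rk 5, SNF 1^5; δ1: rk 5, SNF 1^5; δ2: rk 1, SNF 1^1
Ȟ^0 = (6 − 5) − 0 = 1, so Ȟ^0 ≅ Z
Ȟ^1 = (11 − 5) − 5 = 1, so Ȟ^1 ≅ Z
Ȟ^2 = (6 − 1) − 5 = 0, so Ȟ^2 ≅ 0


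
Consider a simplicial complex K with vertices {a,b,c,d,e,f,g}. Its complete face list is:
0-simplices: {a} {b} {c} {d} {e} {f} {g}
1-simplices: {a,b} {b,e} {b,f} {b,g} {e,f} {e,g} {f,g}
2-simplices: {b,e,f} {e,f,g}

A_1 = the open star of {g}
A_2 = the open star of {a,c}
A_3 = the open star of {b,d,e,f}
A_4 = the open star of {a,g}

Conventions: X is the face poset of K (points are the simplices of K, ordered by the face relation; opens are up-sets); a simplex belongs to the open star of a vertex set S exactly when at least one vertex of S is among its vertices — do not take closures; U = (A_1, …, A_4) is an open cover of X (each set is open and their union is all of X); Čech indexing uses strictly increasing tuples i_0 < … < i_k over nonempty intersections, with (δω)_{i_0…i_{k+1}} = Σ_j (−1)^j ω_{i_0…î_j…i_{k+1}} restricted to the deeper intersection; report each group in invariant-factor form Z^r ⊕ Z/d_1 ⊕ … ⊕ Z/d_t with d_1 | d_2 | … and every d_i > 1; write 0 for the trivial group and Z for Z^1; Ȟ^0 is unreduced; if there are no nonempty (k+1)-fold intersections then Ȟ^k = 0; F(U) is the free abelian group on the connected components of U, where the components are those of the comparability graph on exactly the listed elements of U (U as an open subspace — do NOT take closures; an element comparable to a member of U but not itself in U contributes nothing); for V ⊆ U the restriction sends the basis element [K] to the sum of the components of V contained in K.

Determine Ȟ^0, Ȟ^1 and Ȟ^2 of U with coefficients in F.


Ȟ^0(U;F) ≅ Z^3,  Ȟ^1(U;F) ≅ Z,  Ȟ^2(U;F) ≅ 0

nonempty intersections:
  A1={{g},{b,g},{e,g},{f,g},{e,f,g}} A2={{a},{c},{a,b}} A3={{b},{d},{e},{f},{a,b},{b,e},{b,f},{b,g},{e,f},{e,g},{f,g},{b,e,f},{e,f,g}} A4={{a},{g},{a,b},{b,g},{e,g},{f,g},{e,f,g}}
  A13={{b,g},{e,g},{f,g},{e,f,g}} A14={{g},{b,g},{e,g},{f,g},{e,f,g}} A23={{a,b}} A24={{a},{a,b}} A34={{a,b},{b,g},{e,g},{f,g},{e,f,g}}
  A134={{b,g},{e,g},{f,g},{e,f,g}} A234={{a,b}}
components per intersection:
  A1: {{g},{b,g},{e,g},{f,g},{e,f,g}}
  A2: {{a},{a,b}} {{c}}
  A3: {{b},{e},{f},{a,b},{b,e},{b,f},{b,g},{e,f},{e,g},{f,g},{b,e,f},{e,f,g}} {{d}}
  A4: {{a},{a,b}} {{g},{b,g},{e,g},{f,g},{e,f,g}}
  A13: {{b,g}} {{e,g},{f,g},{e,f,g}}
  A14: {{g},{b,g},{e,g},{f,g},{e,f,g}}
  A23: {{a,b}}
  A24: {{a},{a,b}}
  A34: {{a,b}} {{b,g}} {{e,g},{f,g},{e,f,g}}
  A134: {{b,g}} {{e,g},{f,g},{e,f,g}}
  A234: {{a,b}}
C dims 7,8,3; δ0: rk 4, SNF 1^4; δ1: rk 3, SNF 1^3
Ȟ^0: (7−4)−0=3 ⇒ Z^3
Ȟ^1: (8−3)−4=1 ⇒ Z
Ȟ^2: (3−0)−3=0 ⇒ 0


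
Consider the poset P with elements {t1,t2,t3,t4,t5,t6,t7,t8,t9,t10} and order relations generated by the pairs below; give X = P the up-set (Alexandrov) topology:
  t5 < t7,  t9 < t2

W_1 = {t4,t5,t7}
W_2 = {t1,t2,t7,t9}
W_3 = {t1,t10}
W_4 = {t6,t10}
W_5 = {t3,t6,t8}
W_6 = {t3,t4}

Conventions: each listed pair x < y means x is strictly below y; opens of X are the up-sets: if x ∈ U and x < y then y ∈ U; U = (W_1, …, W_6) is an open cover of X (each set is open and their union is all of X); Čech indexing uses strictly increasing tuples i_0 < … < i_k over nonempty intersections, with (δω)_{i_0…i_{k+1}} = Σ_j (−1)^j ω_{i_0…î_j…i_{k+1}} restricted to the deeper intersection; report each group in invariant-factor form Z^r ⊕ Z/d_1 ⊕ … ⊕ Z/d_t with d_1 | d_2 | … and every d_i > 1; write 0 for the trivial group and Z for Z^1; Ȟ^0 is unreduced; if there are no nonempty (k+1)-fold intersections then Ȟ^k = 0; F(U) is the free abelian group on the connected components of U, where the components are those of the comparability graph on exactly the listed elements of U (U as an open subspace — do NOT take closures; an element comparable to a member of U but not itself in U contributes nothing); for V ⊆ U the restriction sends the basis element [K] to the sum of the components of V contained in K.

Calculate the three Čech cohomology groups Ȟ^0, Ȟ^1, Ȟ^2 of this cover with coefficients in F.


nerve simplices:
  W12={t7} W16={t4} W23={t1} W34={t10} W45={t6} W56={t3}
components per intersection:
  W1: {t4} {t5,t7}
  W2: {t1} {t2,t9} {t7}
  W3: {t1} {t10}
  W4: {t6} {t10}
  W5: {t3} {t6} {t8}
  W6: {t3} {t4}
  W12: {t7}
  W16: {t4}
  W23: {t1}
  W34: {t10}
  W45: {t6}
  W56: {t3}
C dims 14,6; δ0: rk 6, SNF 1^6
degree 0: 14−6−0 = 8 → Ȟ^0 ≅ Z^8
degree 1: 6−0−6 = 0 → Ȟ^1 ≅ 0
degree 2: 0−0−0 = 0 → Ȟ^2 ≅ 0

Ȟ^0 = Z^8; Ȟ^1 = 0; Ȟ^2 = 0


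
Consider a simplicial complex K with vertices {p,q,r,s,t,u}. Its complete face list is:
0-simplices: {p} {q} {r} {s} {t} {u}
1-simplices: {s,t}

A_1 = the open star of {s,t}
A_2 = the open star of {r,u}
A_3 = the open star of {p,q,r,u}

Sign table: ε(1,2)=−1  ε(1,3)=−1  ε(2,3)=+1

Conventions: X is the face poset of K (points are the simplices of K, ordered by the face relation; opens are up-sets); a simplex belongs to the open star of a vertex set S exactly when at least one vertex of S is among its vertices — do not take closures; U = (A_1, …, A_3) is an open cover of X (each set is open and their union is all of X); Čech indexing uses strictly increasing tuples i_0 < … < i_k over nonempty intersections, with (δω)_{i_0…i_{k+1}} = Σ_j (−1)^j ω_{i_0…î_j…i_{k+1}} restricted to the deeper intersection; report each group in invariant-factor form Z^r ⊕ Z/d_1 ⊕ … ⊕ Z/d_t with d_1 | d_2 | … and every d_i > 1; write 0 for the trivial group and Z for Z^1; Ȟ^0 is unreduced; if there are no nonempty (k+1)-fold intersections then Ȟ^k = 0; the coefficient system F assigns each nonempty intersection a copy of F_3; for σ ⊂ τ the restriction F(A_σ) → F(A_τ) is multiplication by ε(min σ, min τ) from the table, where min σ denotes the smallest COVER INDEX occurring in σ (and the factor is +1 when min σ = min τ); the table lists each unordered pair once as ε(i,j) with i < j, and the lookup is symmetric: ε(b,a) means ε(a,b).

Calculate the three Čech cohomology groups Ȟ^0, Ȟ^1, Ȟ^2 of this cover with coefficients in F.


nerve simplices:
  A1={{s},{t},{s,t}} A2={{r},{u}} A3={{p},{q},{r},{u}}
  A23={{r},{u}}
C dims 3,1; δ0: rk_F3 1
degree 0: 3−1−0 = 2 → Ȟ^0 ≅ Z/3 ⊕ Z/3
degree 1: 1−0−1 = 0 → Ȟ^1 ≅ 0
degree 2: 0−0−0 = 0 → Ȟ^2 ≅ 0

Ȟ^0 ≅ Z/3 ⊕ Z/3, Ȟ^1 ≅ 0, Ȟ^2 ≅ 0


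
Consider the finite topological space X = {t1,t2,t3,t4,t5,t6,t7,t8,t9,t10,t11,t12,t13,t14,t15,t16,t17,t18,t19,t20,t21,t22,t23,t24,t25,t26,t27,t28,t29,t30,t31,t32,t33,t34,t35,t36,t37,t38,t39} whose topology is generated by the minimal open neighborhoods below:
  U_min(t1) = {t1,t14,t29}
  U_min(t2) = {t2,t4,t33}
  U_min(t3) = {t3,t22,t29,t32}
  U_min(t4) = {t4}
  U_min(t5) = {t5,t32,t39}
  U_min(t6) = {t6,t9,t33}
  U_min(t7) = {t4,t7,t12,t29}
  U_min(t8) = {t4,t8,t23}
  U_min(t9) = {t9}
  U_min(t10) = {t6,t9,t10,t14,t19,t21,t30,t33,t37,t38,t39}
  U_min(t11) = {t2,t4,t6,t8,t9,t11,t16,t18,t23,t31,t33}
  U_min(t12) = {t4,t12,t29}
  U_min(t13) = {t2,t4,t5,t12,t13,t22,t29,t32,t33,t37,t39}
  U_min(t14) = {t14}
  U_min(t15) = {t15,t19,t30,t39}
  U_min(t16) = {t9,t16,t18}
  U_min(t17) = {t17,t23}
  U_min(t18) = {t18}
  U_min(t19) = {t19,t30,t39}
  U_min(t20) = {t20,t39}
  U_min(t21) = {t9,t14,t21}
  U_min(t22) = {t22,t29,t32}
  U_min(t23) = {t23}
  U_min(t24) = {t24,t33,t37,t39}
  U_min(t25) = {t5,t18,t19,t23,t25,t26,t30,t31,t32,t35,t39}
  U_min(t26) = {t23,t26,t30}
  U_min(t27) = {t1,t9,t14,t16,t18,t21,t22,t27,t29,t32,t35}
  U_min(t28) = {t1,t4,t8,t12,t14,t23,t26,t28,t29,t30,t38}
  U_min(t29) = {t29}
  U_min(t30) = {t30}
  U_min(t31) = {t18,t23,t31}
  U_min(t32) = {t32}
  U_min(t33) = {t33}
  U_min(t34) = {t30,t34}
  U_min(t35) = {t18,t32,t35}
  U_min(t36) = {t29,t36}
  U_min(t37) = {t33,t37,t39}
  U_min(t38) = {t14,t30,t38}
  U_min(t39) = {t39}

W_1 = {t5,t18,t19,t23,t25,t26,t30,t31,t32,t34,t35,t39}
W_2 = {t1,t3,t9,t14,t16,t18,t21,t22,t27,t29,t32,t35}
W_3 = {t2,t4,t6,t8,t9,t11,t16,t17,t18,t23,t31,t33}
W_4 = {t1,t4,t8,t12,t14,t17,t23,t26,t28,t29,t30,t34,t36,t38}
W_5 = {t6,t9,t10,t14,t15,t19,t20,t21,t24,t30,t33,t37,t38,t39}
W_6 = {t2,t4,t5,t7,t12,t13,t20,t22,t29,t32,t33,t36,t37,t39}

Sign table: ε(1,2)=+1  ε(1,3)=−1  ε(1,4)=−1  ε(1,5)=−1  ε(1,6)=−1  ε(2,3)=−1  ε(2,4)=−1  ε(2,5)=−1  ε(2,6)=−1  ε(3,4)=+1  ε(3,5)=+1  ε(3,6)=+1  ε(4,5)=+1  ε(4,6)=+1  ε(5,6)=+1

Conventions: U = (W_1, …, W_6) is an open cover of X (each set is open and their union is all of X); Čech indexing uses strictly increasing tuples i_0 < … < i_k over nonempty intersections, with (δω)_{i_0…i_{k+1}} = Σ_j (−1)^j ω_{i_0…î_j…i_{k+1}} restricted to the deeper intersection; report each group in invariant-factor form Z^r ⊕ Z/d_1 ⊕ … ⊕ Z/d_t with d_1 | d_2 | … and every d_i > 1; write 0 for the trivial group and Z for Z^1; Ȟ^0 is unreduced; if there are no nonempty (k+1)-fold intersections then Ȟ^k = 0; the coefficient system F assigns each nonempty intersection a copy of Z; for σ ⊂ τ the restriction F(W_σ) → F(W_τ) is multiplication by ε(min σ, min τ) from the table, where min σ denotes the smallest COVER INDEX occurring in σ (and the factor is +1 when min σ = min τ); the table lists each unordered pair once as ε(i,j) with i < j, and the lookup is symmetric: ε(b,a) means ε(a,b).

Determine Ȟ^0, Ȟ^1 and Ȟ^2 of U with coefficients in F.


Ȟ^0 ≅ Z, Ȟ^1 ≅ 0, Ȟ^2 ≅ Z/2

nonempty overlaps:
  W12={t18,t32,t35} W13={t18,t23,t31} W14={t23,t26,t30,t34} W15={t19,t30,t39} W16={t5,t32,t39} W23={t9,t16,t18} W24={t1,t14,t29} W25={t9,t14,t21} W26={t22,t29,t32} W34={t4,t8,t17,t23} W35={t6,t9,t33} W36={t2,t4,t33} W45={t14,t30,t38} W46={t4,t12,t29,t36} W56={t20,t33,t37,t39}
  W123={t18} W126={t32} W134={t23} W145={t30} W156={t39} W235={t9} W245={t14} W246={t29} W346={t4} W356={t33}
C dims 6,15,10; δ0: rk 5, SNF 1^5; δ1: rk 10, SNF 1^9·2
degree 0: 6−5−0 = 1 → Ȟ^0 ≅ Z
degree 1: 15−10−5 = 0 → Ȟ^1 ≅ 0
degree 2: 10−0−10 = 0 plus torsion [2] → Ȟ^2 ≅ Z/2


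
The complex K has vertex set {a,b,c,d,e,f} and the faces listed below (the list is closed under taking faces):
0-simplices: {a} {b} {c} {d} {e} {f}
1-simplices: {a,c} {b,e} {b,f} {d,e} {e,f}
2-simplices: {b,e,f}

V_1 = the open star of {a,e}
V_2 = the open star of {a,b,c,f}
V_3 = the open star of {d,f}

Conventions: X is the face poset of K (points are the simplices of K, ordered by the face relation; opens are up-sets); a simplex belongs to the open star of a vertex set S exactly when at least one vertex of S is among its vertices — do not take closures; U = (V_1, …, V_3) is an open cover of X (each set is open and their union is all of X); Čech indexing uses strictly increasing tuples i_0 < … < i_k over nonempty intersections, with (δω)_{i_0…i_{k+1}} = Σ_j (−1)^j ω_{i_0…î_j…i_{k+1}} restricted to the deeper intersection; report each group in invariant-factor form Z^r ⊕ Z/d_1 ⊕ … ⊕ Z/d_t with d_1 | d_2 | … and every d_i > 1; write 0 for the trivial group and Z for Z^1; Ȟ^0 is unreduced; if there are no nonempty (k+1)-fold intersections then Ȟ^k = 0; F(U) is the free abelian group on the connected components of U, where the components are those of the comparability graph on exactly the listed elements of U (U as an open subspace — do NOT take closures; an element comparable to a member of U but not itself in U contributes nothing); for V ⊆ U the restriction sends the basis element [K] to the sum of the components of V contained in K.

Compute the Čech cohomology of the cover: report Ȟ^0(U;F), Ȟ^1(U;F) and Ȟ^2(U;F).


nonempty overlaps:
  V1={{a},{e},{a,c},{b,e},{d,e},{e,f},{b,e,f}} V2={{a},{b},{c},{f},{a,c},{b,e},{b,f},{e,f},{b,e,f}} V3={{d},{f},{b,f},{d,e},{e,f},{b,e,f}}
  V12={{a},{a,c},{b,e},{e,f},{b,e,f}} V13={{d,e},{e,f},{b,e,f}} V23={{f},{b,f},{e,f},{b,e,f}}
  V123={{e,f},{b,e,f}}
components per intersection:
  V1: {{a},{a,c}} {{e},{b,e},{d,e},{e,f},{b,e,f}}
  V2: {{a},{c},{a,c}} {{b},{f},{b,e},{b,f},{e,f},{b,e,f}}
  V3: {{d},{d,e}} {{f},{b,f},{e,f},{b,e,f}}
  V12: {{a},{a,c}} {{b,e},{e,f},{b,e,f}}
  V13: {{d,e}} {{e,f},{b,e,f}}
  V23: {{f},{b,f},{e,f},{b,e,f}}
  V123: {{e,f},{b,e,f}}
C dims 6,5,1; δ0: rk 4, SNF 1^4; δ1: rk 1, SNF 1^1
degree 0: 6−4−0 = 2 → Ȟ^0 ≅ Z^2
degree 1: 5−1−4 = 0 → Ȟ^1 ≅ 0
degree 2: 1−0−1 = 0 → Ȟ^2 ≅ 0

Ȟ^0 ≅ Z^2; Ȟ^1 ≅ 0; Ȟ^2 ≅ 0


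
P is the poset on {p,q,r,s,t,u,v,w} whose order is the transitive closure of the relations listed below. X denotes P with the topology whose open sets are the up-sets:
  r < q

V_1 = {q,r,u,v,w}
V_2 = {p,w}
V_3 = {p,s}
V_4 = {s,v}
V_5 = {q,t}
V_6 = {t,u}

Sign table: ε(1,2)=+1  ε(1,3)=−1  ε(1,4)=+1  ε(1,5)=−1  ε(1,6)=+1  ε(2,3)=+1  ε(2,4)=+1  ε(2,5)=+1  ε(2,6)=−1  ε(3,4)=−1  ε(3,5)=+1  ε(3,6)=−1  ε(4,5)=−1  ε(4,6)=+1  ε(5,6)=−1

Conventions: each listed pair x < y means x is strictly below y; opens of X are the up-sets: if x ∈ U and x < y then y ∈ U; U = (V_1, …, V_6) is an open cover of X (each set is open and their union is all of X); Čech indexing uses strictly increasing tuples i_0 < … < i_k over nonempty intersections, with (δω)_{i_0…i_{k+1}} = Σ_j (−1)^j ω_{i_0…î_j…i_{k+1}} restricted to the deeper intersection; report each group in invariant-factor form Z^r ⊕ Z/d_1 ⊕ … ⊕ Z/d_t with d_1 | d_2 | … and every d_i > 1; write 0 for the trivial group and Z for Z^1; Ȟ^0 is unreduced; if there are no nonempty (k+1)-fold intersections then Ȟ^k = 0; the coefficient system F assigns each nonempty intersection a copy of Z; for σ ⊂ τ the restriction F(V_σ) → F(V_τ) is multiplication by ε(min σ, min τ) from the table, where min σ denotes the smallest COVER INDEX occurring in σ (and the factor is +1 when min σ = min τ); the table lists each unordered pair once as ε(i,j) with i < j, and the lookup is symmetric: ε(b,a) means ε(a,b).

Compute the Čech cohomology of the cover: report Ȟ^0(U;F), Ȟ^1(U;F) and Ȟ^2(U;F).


cover nerve:
  V12={w} V14={v} V15={q} V16={u} V23={p} V34={s} V56={t}
C dims 6,7; δ0: rk 6, SNF 1^5·2
Ȟ^0: (6−6)−0=0 ⇒ 0
Ȟ^1: (7−0)−6=1 plus torsion [2] ⇒ Z ⊕ Z/2
Ȟ^2: (0−0)−0=0 ⇒ 0

Ȟ^0 ≅ 0, Ȟ^1 ≅ Z ⊕ Z/2, Ȟ^2 ≅ 0


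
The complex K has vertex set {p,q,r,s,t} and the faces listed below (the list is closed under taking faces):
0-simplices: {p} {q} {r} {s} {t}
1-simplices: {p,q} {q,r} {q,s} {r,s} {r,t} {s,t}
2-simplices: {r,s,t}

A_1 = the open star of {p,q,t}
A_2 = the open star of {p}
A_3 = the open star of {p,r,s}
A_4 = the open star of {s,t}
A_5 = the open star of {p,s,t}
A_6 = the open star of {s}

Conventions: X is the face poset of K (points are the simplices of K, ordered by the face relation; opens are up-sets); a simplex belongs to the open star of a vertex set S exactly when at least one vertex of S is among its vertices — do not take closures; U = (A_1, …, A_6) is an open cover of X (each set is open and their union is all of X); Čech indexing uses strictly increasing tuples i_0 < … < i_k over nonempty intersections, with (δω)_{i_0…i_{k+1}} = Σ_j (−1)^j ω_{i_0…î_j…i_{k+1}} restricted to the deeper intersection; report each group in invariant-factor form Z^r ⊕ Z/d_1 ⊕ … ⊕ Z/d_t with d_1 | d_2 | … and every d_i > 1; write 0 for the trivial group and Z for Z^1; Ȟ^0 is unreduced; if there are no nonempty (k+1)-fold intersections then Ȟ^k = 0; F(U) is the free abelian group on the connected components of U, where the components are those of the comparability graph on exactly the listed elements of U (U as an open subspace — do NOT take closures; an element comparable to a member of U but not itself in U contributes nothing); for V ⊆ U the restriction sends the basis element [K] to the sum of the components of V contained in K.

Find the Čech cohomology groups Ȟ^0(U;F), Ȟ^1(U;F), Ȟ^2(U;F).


nonempty overlaps:
  A1={{p},{q},{t},{p,q},{q,r},{q,s},{r,t},{s,t},{r,s,t}} A2={{p},{p,q}} A3={{p},{r},{s},{p,q},{q,r},{q,s},{r,s},{r,t},{s,t},{r,s,t}} A4={{s},{t},{q,s},{r,s},{r,t},{s,t},{r,s,t}} A5={{p},{s},{t},{p,q},{q,s},{r,s},{r,t},{s,t},{r,s,t}} A6={{s},{q,s},{r,s},{s,t},{r,s,t}}
  A12={{p},{p,q}} A13={{p},{p,q},{q,r},{q,s},{r,t},{s,t},{r,s,t}} A14={{t},{q,s},{r,t},{s,t},{r,s,t}} A15={{p},{t},{p,q},{q,s},{r,t},{s,t},{r,s,t}} A16={{q,s},{s,t},{r,s,t}} A23={{p},{p,q}} A25={{p},{p,q}} A34={{s},{q,s},{r,s},{r,t},{s,t},{r,s,t}} A35={{p},{s},{p,q},{q,s},{r,s},{r,t},{s,t},{r,s,t}} A36={{s},{q,s},{r,s},{s,t},{r,s,t}} A45={{s},{t},{q,s},{r,s},{r,t},{s,t},{r,s,t}} A46={{s},{q,s},{r,s},{s,t},{r,s,t}} A56={{s},{q,s},{r,s},{s,t},{r,s,t}}
  A123={{p},{p,q}} A125={{p},{p,q}} A134={{q,s},{r,t},{s,t},{r,s,t}} A135={{p},{p,q},{q,s},{r,t},{s,t},{r,s,t}} A136={{q,s},{s,t},{r,s,t}} A145={{t},{q,s},{r,t},{s,t},{r,s,t}} A146={{q,s},{s,t},{r,s,t}} A156={{q,s},{s,t},{r,s,t}} A235={{p},{p,q}} A345={{s},{q,s},{r,s},{r,t},{s,t},{r,s,t}} A346={{s},{q,s},{r,s},{s,t},{r,s,t}} A356={{s},{q,s},{r,s},{s,t},{r,s,t}} A456={{s},{q,s},{r,s},{s,t},{r,s,t}}
  A1235={{p},{p,q}} A1345={{q,s},{r,t},{s,t},{r,s,t}} A1346={{q,s},{s,t},{r,s,t}} A1356={{q,s},{s,t},{r,s,t}} A1456={{q,s},{s,t},{r,s,t}} A3456={{s},{q,s},{r,s},{s,t},{r,s,t}}
  A13456={{q,s},{s,t},{r,s,t}}
components per intersection:
  A1: {{p},{q},{p,q},{q,r},{q,s}} {{t},{r,t},{s,t},{r,s,t}}
  A2: {{p},{p,q}}
  A3: {{p},{p,q}} {{r},{s},{q,r},{q,s},{r,s},{r,t},{s,t},{r,s,t}}
  A4: {{s},{t},{q,s},{r,s},{r,t},{s,t},{r,s,t}}
  A5: {{p},{p,q}} {{s},{t},{q,s},{r,s},{r,t},{s,t},{r,s,t}}
  A6: {{s},{q,s},{r,s},{s,t},{r,s,t}}
  A12: {{p},{p,q}}
  A13: {{p},{p,q}} {{q,r}} {{q,s}} {{r,t},{s,t},{r,s,t}}
  A14: {{t},{r,t},{s,t},{r,s,t}} {{q,s}}
  A15: {{p},{p,q}} {{t},{r,t},{s,t},{r,s,t}} {{q,s}}
  A16: {{q,s}} {{s,t},{r,s,t}}
  A23: {{p},{p,q}}
  A25: {{p},{p,q}}
  A34: {{s},{q,s},{r,s},{r,t},{s,t},{r,s,t}}
  A35: {{p},{p,q}} {{s},{q,s},{r,s},{r,t},{s,t},{r,s,t}}
  A36: {{s},{q,s},{r,s},{s,t},{r,s,t}}
  A45: {{s},{t},{q,s},{r,s},{r,t},{s,t},{r,s,t}}
  A46: {{s},{q,s},{r,s},{s,t},{r,s,t}}
  A56: {{s},{q,s},{r,s},{s,t},{r,s,t}}
  A123: {{p},{p,q}}
  A125: {{p},{p,q}}
  A134: {{q,s}} {{r,t},{s,t},{r,s,t}}
  A135: {{p},{p,q}} {{q,s}} {{r,t},{s,t},{r,s,t}}
  A136: {{q,s}} {{s,t},{r,s,t}}
  A145: {{t},{r,t},{s,t},{r,s,t}} {{q,s}}
  A146: {{q,s}} {{s,t},{r,s,t}}
  A156: {{q,s}} {{s,t},{r,s,t}}
  A235: {{p},{p,q}}
  A345: {{s},{q,s},{r,s},{r,t},{s,t},{r,s,t}}
  A346: {{s},{q,s},{r,s},{s,t},{r,s,t}}
  A356: {{s},{q,s},{r,s},{s,t},{r,s,t}}
  A456: {{s},{q,s},{r,s},{s,t},{r,s,t}}
  A1235: {{p},{p,q}}
  A1345: {{q,s}} {{r,t},{s,t},{r,s,t}}
  A1346: {{q,s}} {{s,t},{r,s,t}}
  A1356: {{q,s}} {{s,t},{r,s,t}}
  A1456: {{q,s}} {{s,t},{r,s,t}}
  A3456: {{s},{q,s},{r,s},{s,t},{r,s,t}}
  A13456: {{q,s}} {{s,t},{r,s,t}}
C dims 9,21,20,10; δ0: rk 8, SNF 1^8; δ1: rk 12, SNF 1^12; δ2: rk 8, SNF 1^8
degree 0: 9−8−0 = 1 → Ȟ^0 ≅ Z
degree 1: 21−12−8 = 1 → Ȟ^1 ≅ Z
degree 2: 20−8−12 = 0 → Ȟ^2 ≅ 0

Ȟ^0 ≅ Z,  Ȟ^1 ≅ Z,  Ȟ^2 ≅ 0


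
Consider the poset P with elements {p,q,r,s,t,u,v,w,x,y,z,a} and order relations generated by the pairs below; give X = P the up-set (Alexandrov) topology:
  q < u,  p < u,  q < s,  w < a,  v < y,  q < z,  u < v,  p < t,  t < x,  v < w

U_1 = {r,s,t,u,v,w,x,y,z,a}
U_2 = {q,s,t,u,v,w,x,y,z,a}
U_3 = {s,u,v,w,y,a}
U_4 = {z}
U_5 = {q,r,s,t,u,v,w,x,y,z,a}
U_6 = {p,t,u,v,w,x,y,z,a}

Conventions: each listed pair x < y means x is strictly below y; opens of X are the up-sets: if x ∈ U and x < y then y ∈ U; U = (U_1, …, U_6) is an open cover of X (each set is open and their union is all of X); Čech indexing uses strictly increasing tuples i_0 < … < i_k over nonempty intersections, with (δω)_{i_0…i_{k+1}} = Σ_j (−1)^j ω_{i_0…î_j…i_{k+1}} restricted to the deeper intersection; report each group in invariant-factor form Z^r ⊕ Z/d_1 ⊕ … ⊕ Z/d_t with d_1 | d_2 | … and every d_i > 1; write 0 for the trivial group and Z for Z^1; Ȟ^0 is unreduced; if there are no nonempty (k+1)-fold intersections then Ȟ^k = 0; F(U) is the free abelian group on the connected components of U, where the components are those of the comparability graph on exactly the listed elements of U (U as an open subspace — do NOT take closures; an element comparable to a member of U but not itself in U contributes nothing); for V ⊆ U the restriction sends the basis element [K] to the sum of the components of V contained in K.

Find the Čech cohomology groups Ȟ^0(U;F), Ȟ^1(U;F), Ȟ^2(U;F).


cover nerve:
  U12={s,t,u,v,w,x,y,z,a} U13={s,u,v,w,y,a} U14={z} U15={r,s,t,u,v,w,x,y,z,a} U16={t,u,v,w,x,y,z,a} U23={s,u,v,w,y,a} U24={z} U25={q,s,t,u,v,w,x,y,z,a} U26={t,u,v,w,x,y,z,a} U35={s,u,v,w,y,a} U36={u,v,w,y,a} U45={z} U46={z} U56={t,u,v,w,x,y,z,a}
  U123={s,u,v,w,y,a} U124={z} U125={s,t,u,v,w,x,y,z,a} U126={t,u,v,w,x,y,z,a} U135={s,u,v,w,y,a} U136={u,v,w,y,a} U145={z} U146={z} U156={t,u,v,w,x,y,z,a} U235={s,u,v,w,y,a} U236={u,v,w,y,a} U245={z} U246={z} U256={t,u,v,w,x,y,z,a} U356={u,v,w,y,a} U456={z}
  U1235={s,u,v,w,y,a} U1236={u,v,w,y,a} U1245={z} U1246={z} U1256={t,u,v,w,x,y,z,a} U1356={u,v,w,y,a} U1456={z} U2356={u,v,w,y,a} U2456={z}
  U12356={u,v,w,y,a} U12456={z}
components per intersection:
  U1: {r} {s} {t,x} {u,v,w,y,a} {z}
  U2: {q,s,u,v,w,y,z,a} {t,x}
  U3: {s} {u,v,w,y,a}
  U4: {z}
  U5: {q,s,u,v,w,y,z,a} {r} {t,x}
  U6: {p,t,u,v,w,x,y,a} {z}
  U12: {s} {t,x} {u,v,w,y,a} {z}
  U13: {s} {u,v,w,y,a}
  U14: {z}
  U15: {r} {s} {t,x} {u,v,w,y,a} {z}
  U16: {t,x} {u,v,w,y,a} {z}
  U23: {s} {u,v,w,y,a}
  U24: {z}
  U25: {q,s,u,v,w,y,z,a} {t,x}
  U26: {t,x} {u,v,w,y,a} {z}
  U35: {s} {u,v,w,y,a}
  U36: {u,v,w,y,a}
  U45: {z}
  U46: {z}
  U56: {t,x} {u,v,w,y,a} {z}
  U123: {s} {u,v,w,y,a}
  U124: {z}
  U125: {s} {t,x} {u,v,w,y,a} {z}
  U126: {t,x} {u,v,w,y,a} {z}
  U135: {s} {u,v,w,y,a}
  U136: {u,v,w,y,a}
  U145: {z}
  U146: {z}
  U156: {t,x} {u,v,w,y,a} {z}
  U235: {s} {u,v,w,y,a}
  U236: {u,v,w,y,a}
  U245: {z}
  U246: {z}
  U256: {t,x} {u,v,w,y,a} {z}
  U356: {u,v,w,y,a}
  U456: {z}
  U1235: {s} {u,v,w,y,a}
  U1236: {u,v,w,y,a}
  U1245: {z}
  U1246: {z}
  U1256: {t,x} {u,v,w,y,a} {z}
  U1356: {u,v,w,y,a}
  U1456: {z}
  U2356: {u,v,w,y,a}
  U2456: {z}
  U12356: {u,v,w,y,a}
  U12456: {z}
C dims 15,31,28,12; δ0: rk 13, SNF 1^13; δ1: rk 18, SNF 1^18; δ2: rk 10, SNF 1^10
Ȟ^0: (15−13)−0=2 ⇒ Z^2
Ȟ^1: (31−18)−13=0 ⇒ 0
Ȟ^2: (28−10)−18=0 ⇒ 0

Ȟ^0(U;F) ≅ Z^2; Ȟ^1(U;F) ≅ 0; Ȟ^2(U;F) ≅ 0


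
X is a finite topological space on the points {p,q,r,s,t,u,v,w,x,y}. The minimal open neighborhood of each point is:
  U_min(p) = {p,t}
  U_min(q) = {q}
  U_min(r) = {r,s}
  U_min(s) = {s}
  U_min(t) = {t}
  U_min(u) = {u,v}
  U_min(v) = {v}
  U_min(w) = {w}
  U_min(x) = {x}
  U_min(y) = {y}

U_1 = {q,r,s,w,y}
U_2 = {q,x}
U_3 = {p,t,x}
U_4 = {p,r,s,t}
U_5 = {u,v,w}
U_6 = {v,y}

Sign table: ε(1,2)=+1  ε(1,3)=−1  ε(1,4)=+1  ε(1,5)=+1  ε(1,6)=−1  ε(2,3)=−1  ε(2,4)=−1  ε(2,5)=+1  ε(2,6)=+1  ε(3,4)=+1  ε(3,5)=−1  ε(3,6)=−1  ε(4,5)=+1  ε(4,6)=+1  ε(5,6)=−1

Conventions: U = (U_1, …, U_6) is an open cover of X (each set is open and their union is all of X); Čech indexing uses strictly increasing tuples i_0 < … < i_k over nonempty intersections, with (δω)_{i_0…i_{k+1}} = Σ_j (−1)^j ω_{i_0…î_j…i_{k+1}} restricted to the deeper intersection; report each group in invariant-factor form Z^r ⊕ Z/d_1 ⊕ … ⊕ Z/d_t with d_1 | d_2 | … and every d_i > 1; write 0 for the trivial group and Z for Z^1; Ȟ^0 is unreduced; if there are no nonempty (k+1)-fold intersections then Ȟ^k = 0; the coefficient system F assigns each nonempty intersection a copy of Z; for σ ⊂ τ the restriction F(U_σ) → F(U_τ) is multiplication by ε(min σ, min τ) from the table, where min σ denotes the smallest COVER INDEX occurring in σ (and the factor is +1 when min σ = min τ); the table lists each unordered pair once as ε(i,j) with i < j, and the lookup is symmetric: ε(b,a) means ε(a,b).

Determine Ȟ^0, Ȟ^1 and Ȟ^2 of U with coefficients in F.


nerve of the cover:
  U12={q} U14={r,s} U15={w} U16={y} U23={x} U34={p,t} U56={v}
C dims 6,7; δ0: rk 6, SNF 1^5·2
Ȟ^0 = (6 − 6) − 0 = 0, so Ȟ^0 ≅ 0
Ȟ^1 = (7 − 0) − 6 = 1 plus torsion [2], so Ȟ^1 ≅ Z ⊕ Z/2
Ȟ^2 = (0 − 0) − 0 = 0, so Ȟ^2 ≅ 0

Ȟ^0 ≅ 0,  Ȟ^1 ≅ Z ⊕ Z/2,  Ȟ^2 ≅ 0


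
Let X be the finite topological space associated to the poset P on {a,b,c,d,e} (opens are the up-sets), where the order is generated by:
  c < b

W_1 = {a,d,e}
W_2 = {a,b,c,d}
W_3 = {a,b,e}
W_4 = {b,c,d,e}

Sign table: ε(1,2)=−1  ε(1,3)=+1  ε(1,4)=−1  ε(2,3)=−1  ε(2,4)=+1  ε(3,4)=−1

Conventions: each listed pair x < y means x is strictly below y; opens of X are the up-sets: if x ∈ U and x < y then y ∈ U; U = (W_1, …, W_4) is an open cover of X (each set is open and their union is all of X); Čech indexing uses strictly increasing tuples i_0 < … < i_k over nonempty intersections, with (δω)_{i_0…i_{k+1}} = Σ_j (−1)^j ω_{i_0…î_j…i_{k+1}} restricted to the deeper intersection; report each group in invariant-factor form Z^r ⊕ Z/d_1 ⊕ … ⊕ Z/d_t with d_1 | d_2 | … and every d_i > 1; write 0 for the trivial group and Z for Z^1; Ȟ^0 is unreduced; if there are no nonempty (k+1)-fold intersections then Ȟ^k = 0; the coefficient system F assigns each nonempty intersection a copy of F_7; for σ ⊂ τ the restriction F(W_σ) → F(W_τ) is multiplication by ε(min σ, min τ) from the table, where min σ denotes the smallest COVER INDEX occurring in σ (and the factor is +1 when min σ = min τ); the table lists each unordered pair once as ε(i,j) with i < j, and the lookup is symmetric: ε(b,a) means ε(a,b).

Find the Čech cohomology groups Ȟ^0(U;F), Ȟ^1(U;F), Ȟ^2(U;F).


nerve of the cover:
  W12={a,d} W13={a,e} W14={d,e} W23={a,b} W24={b,c,d} W34={b,e}
  W123={a} W124={d} W134={e} W234={b}
C dims 4,6,4; δ0: rk_F7 3; δ1: rk_F7 3
Ȟ^0 = (4 − 3) − 0 = 1, so Ȟ^0 ≅ Z/7
Ȟ^1 = (6 − 3) − 3 = 0, so Ȟ^1 ≅ 0
Ȟ^2 = (4 − 0) − 3 = 1, so Ȟ^2 ≅ Z/7

Ȟ^0 = Z/7, Ȟ^1 = 0 and Ȟ^2 = Z/7


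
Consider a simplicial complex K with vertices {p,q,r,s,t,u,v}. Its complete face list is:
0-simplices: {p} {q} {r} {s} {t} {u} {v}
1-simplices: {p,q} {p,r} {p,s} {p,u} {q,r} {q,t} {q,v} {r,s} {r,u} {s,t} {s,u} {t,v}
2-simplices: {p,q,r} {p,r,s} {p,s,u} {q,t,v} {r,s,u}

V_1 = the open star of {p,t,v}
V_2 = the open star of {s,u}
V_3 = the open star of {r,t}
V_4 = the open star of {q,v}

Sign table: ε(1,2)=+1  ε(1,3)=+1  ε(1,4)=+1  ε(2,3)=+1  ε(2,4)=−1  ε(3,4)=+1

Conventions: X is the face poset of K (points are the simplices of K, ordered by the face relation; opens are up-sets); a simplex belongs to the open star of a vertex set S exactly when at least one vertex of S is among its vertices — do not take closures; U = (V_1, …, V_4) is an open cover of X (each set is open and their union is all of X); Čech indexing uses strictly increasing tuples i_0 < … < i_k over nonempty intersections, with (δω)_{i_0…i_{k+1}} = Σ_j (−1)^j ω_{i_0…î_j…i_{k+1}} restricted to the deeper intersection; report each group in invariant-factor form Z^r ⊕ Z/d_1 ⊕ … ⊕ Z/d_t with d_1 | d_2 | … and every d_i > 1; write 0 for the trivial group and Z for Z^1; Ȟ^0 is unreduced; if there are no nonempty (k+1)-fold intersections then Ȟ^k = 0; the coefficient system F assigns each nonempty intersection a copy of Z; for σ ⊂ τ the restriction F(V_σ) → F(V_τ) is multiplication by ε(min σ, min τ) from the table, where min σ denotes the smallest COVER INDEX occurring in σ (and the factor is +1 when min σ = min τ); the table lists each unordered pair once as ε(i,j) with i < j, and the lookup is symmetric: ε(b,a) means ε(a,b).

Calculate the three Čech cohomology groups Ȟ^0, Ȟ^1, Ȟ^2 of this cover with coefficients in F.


nonempty intersections:
  V1={{p},{t},{v},{p,q},{p,r},{p,s},{p,u},{q,t},{q,v},{s,t},{t,v},{p,q,r},{p,r,s},{p,s,u},{q,t,v}} V2={{s},{u},{p,s},{p,u},{r,s},{r,u},{s,t},{s,u},{p,r,s},{p,s,u},{r,s,u}} V3={{r},{t},{p,r},{q,r},{q,t},{r,s},{r,u},{s,t},{t,v},{p,q,r},{p,r,s},{q,t,v},{r,s,u}} V4={{q},{v},{p,q},{q,r},{q,t},{q,v},{t,v},{p,q,r},{q,t,v}}
  V12={{p,s},{p,u},{s,t},{p,r,s},{p,s,u}} V13={{t},{p,r},{q,t},{s,t},{t,v},{p,q,r},{p,r,s},{q,t,v}} V14={{v},{p,q},{q,t},{q,v},{t,v},{p,q,r},{q,t,v}} V23={{r,s},{r,u},{s,t},{p,r,s},{r,s,u}} V34={{q,r},{q,t},{t,v},{p,q,r},{q,t,v}}
  V123={{s,t},{p,r,s}} V134={{q,t},{t,v},{p,q,r},{q,t,v}}
C dims 4,5,2; δ0: rk 3, SNF 1^3; δ1: rk 2, SNF 1^2
Ȟ^0: (4−3)−0=1 ⇒ Z
Ȟ^1: (5−2)−3=0 ⇒ 0
Ȟ^2: (2−0)−2=0 ⇒ 0

Ȟ^0(U;F) ≅ Z,  Ȟ^1(U;F) ≅ 0,  Ȟ^2(U;F) ≅ 0


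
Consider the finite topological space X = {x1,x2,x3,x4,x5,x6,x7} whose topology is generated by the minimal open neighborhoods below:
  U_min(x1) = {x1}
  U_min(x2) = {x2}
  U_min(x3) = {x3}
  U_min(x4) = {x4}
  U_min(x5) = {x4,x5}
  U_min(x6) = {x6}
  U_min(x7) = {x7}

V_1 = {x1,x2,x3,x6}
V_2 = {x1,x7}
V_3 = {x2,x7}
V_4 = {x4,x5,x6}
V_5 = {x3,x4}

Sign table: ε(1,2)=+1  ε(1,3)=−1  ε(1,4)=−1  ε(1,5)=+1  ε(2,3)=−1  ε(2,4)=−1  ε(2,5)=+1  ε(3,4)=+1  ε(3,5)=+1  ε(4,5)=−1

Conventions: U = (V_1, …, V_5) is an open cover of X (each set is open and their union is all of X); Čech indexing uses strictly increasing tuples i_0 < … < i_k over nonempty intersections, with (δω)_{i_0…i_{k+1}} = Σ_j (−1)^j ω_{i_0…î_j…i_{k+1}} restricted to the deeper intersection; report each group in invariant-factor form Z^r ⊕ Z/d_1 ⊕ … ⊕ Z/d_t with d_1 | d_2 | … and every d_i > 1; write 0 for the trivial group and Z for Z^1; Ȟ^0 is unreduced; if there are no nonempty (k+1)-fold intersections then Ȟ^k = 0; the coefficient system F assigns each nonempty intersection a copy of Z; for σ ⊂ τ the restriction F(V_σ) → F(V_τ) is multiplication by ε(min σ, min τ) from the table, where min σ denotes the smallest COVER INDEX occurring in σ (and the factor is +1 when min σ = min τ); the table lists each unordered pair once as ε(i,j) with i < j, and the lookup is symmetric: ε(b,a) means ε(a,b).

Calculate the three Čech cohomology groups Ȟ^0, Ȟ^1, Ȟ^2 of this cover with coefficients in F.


intersection data:
  V12={x1} V13={x2} V14={x6} V15={x3} V23={x7} V45={x4}
C dims 5,6; δ0: rk 4, SNF 1^4
Ȟ^0 = (5 − 4) − 0 = 1, so Ȟ^0 ≅ Z
Ȟ^1 = (6 − 0) − 4 = 2, so Ȟ^1 ≅ Z^2
Ȟ^2 = (0 − 0) − 0 = 0, so Ȟ^2 ≅ 0

Ȟ^0(U;F) ≅ Z,  Ȟ^1(U;F) ≅ Z^2,  Ȟ^2(U;F) ≅ 0


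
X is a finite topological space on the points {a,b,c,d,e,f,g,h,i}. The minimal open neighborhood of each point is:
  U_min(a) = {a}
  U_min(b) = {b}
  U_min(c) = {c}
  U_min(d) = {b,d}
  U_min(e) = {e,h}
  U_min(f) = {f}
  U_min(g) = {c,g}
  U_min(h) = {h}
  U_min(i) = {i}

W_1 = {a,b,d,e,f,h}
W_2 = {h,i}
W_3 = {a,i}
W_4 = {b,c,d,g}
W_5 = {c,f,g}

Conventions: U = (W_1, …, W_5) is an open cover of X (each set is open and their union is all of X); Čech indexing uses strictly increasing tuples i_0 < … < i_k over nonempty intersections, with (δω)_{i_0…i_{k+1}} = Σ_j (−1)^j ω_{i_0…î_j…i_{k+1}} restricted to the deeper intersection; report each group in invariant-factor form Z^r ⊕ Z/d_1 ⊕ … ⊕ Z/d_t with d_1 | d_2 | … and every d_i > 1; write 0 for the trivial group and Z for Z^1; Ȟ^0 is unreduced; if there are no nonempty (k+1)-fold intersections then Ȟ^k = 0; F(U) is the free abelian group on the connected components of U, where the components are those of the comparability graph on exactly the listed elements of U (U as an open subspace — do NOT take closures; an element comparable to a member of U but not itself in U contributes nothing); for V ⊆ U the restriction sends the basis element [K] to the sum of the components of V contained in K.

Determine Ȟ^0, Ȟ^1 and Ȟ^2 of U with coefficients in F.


Ȟ^0 = Z^6, Ȟ^1 = 0, Ȟ^2 = 0

nonempty intersections:
  W12={h} W13={a} W14={b,d} W15={f} W23={i} W45={c,g}
components per intersection:
  W1: {a} {b,d} {e,h} {f}
  W2: {h} {i}
  W3: {a} {i}
  W4: {b,d} {c,g}
  W5: {c,g} {f}
  W12: {h}
  W13: {a}
  W14: {b,d}
  W15: {f}
  W23: {i}
  W45: {c,g}
C dims 12,6; δ0: rk 6, SNF 1^6
Ȟ^0: (12−6)−0=6 ⇒ Z^6
Ȟ^1: (6−0)−6=0 ⇒ 0
Ȟ^2: (0−0)−0=0 ⇒ 0
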